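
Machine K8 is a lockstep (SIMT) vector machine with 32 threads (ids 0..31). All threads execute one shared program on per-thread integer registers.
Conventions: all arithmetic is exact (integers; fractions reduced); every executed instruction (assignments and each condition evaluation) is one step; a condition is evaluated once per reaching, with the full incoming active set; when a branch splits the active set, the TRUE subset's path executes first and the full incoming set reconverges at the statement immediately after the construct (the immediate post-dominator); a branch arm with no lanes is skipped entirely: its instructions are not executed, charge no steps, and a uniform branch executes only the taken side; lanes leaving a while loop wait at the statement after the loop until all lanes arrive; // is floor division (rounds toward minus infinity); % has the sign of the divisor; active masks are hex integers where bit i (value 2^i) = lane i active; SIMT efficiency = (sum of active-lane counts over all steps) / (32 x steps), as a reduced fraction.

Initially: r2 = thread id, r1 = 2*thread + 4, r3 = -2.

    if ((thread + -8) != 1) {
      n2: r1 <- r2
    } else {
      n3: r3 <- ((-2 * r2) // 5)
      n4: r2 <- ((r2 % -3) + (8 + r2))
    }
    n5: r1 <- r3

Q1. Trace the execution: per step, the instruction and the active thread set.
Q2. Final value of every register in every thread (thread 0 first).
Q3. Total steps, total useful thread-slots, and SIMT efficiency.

step 0: eval ((thread + -8) != 1)    0xffffffff
step 1: r1 <- r2                     0xfffffdff
step 2: r3 <- ((-2 * r2) // 5)       0x00000200
step 3: r2 <- ((r2 % -3) + (8 + r2)) 0x00000200
step 4: r1 <- r3                     0xffffffff

Answer: 5 steps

r2: 0,1,2,3,4,5,6,7,8,17,10,11,12,13,14,15,16,17,18,19,20,21,22,23,24,25,26,27,28,29,30,31
r1: -2,-2,-2,-2,-2,-2,-2,-2,-2,-4,-2,-2,-2,-2,-2,-2,-2,-2,-2,-2,-2,-2,-2,-2,-2,-2,-2,-2,-2,-2,-2,-2
r3: -2,-2,-2,-2,-2,-2,-2,-2,-2,-4,-2,-2,-2,-2,-2,-2,-2,-2,-2,-2,-2,-2,-2,-2,-2,-2,-2,-2,-2,-2,-2,-2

steps = 5; useful = 97; efficiency = 97/160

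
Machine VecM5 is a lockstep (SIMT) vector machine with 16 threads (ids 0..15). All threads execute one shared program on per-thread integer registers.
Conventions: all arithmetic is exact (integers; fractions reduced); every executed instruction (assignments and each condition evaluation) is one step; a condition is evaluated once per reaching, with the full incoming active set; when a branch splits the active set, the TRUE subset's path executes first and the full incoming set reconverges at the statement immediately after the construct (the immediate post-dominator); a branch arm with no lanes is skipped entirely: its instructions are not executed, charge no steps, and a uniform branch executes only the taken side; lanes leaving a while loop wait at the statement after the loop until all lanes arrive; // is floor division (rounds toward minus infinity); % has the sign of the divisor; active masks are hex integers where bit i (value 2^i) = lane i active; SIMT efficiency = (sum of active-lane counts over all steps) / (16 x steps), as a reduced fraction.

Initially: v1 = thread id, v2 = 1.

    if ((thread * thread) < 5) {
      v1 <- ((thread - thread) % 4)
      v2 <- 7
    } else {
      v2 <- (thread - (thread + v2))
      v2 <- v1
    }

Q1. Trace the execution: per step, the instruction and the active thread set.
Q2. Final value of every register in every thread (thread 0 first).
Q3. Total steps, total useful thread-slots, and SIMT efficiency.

step 0: eval ((thread * thread) < 5) 0xffff
step 1: v1 <- ((thread - thread) % 4) 0x0007
step 2: v2 <- 7                      0x0007
step 3: v2 <- (thread - (thread + v2)) 0xfff8
step 4: v2 <- v1                     0xfff8

Answer: 5 steps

v1: 0,0,0,3,4,5,6,7,8,9,10,11,12,13,14,15
v2: 7,7,7,3,4,5,6,7,8,9,10,11,12,13,14,15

steps = 5; useful = 48; efficiency = 48/80 = 3/5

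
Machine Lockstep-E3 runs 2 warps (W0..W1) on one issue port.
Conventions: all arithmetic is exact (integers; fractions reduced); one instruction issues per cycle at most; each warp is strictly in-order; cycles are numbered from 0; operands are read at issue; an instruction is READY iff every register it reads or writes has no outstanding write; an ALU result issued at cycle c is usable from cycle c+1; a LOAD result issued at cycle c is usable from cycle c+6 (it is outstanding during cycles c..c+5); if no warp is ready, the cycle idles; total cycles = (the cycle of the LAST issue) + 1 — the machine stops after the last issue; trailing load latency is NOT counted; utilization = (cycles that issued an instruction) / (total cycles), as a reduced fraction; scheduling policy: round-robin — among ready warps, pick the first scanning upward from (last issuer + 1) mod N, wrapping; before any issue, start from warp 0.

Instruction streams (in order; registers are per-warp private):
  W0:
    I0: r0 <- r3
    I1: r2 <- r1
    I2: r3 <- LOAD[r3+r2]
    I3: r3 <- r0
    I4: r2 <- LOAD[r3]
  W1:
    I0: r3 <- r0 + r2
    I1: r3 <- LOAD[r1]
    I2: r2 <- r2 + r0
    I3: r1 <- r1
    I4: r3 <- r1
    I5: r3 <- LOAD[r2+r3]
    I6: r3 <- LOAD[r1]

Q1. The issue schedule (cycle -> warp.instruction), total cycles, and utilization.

cycle 0: W0.I0
cycle 1: W1.I0
cycle 2: W0.I1
cycle 3: W1.I1
cycle 4: W0.I2
cycle 5: W1.I2
cycle 6: W1.I3
cycle 7: idle
cycle 8: idle
cycle 9: W1.I4
cycle 10: W0.I3
cycle 11: W1.I5
cycle 12: W0.I4
cycle 13: idle
cycle 14: idle
cycle 15: idle
cycle 16: idle
cycle 17: W1.I6

Answer: 18 cycles, utilization 2/3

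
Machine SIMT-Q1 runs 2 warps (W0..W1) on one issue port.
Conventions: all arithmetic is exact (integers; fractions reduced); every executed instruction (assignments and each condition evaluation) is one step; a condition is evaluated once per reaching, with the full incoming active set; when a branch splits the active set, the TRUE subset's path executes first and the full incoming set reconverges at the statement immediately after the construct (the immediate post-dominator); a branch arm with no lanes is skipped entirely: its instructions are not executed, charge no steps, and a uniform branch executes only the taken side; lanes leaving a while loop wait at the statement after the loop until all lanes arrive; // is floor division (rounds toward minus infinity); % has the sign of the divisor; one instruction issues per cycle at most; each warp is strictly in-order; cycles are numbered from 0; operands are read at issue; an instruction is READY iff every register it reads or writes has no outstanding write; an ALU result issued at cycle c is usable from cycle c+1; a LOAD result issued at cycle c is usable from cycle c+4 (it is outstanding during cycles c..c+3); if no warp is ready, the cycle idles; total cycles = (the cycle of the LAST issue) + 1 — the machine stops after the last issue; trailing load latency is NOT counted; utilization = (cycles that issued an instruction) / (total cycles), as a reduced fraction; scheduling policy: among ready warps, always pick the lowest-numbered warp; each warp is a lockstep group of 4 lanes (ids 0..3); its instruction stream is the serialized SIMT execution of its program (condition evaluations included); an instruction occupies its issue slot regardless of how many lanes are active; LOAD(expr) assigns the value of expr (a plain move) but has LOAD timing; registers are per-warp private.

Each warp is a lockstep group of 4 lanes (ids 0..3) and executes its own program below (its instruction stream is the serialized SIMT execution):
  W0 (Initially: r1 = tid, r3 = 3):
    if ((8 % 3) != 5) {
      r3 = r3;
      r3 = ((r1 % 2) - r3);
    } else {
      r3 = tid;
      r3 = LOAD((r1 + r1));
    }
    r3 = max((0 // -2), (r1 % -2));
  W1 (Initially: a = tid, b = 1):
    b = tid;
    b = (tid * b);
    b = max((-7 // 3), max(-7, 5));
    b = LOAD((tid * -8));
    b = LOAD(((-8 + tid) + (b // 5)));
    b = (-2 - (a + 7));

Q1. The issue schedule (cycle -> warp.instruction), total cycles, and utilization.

cycle 0: W0.I0
cycle 1: W0.I1
cycle 2: W0.I2
cycle 3: W0.I3
cycle 4: W1.I0
cycle 5: W1.I1
cycle 6: W1.I2
cycle 7: W1.I3
cycle 8: idle
cycle 9: idle
cycle 10: idle
cycle 11: W1.I4
cycle 12: idle
cycle 13: idle
cycle 14: idle
cycle 15: W1.I5

Answer: 16 cycles, utilization 5/8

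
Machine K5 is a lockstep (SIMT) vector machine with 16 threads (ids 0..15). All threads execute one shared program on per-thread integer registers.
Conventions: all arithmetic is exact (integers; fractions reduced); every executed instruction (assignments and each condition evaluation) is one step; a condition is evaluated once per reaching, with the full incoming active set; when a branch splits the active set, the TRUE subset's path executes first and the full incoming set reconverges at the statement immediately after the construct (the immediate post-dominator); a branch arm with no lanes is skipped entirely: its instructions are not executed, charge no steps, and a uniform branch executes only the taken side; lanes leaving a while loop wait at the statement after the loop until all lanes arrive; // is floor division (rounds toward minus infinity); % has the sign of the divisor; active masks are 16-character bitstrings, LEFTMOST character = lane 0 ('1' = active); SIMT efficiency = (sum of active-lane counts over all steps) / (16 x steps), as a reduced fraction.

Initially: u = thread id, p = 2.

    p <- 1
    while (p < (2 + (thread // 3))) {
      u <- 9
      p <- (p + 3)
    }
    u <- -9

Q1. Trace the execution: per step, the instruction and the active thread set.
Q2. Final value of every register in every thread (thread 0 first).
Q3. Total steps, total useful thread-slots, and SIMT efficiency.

step 0: p <- 1                       1111111111111111
step 1: eval (p < (2 + (thread // 3))) 1111111111111111
step 2: u <- 9                       1111111111111111
step 3: p <- (p + 3)                 1111111111111111
step 4: eval (p < (2 + (thread // 3))) 1111111111111111
step 5: u <- 9                       0000000001111111
step 6: p <- (p + 3)                 0000000001111111
step 7: eval (p < (2 + (thread // 3))) 0000000001111111
step 8: u <- -9                      1111111111111111

Answer: 9 steps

u: -9,-9,-9,-9,-9,-9,-9,-9,-9,-9,-9,-9,-9,-9,-9,-9
p: 4,4,4,4,4,4,4,4,4,7,7,7,7,7,7,7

steps = 9; useful = 117; efficiency = 117/144 = 13/16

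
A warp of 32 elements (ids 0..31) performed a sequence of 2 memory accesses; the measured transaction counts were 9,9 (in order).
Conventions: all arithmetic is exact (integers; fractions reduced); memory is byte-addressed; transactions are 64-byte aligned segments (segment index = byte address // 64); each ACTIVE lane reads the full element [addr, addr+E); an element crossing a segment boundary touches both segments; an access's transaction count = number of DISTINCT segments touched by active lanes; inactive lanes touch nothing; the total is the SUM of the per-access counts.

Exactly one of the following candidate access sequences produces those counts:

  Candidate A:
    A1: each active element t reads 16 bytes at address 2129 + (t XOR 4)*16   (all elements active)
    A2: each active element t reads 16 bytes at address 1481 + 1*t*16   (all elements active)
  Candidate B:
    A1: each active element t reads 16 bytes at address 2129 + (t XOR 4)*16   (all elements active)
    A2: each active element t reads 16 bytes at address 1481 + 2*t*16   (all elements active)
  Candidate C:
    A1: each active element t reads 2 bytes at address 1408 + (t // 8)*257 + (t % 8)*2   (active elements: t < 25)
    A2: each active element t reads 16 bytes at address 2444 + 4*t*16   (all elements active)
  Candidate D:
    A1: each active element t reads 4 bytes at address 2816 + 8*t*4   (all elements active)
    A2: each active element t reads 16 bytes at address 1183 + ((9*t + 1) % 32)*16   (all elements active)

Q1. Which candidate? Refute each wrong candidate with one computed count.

B: A2 gives 16 transactions, not 9
C: A1 gives 4 transactions, not 9
D: A1 gives 16 transactions, not 9
A: all counts match (9,9)

Answer: A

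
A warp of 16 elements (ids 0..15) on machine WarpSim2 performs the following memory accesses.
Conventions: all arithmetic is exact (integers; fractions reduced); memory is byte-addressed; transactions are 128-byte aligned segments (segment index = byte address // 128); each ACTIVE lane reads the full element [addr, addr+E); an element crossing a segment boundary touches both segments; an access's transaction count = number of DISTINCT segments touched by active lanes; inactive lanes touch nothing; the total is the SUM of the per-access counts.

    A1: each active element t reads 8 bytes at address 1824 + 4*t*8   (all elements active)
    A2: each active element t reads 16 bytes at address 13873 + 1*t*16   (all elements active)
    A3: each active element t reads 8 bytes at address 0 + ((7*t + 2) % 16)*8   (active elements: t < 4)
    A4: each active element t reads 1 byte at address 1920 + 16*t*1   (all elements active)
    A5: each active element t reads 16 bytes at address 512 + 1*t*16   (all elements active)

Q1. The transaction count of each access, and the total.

A1: 5 transactions
A2: 3 transactions
A3: 1 transaction
A4: 2 transactions
A5: 2 transactions

Answer: 5,3,1,2,2; total 13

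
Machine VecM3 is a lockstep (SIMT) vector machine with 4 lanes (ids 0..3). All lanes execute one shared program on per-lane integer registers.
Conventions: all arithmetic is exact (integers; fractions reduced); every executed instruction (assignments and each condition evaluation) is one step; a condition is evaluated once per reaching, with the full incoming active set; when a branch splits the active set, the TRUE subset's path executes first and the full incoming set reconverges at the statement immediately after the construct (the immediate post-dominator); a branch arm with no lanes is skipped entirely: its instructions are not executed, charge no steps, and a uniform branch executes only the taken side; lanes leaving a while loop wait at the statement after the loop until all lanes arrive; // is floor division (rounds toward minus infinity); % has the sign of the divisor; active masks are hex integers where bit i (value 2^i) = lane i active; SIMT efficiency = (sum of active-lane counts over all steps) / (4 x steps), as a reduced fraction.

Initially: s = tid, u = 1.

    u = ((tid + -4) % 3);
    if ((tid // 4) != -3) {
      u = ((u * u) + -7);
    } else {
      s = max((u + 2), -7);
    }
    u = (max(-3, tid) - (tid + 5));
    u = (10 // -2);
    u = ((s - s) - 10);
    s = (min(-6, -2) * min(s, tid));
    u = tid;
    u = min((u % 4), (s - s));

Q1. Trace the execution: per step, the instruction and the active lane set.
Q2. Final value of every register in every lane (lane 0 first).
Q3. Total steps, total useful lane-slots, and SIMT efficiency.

step 0: u <- ((tid + -4) % 3)        0xf
step 1: eval ((tid // 4) != -3)      0xf
step 2: u <- ((u * u) + -7)          0xf
step 3: u <- (max(-3, tid) - (tid + 5)) 0xf
step 4: u <- (10 // -2)              0xf
step 5: u <- ((s - s) - 10)          0xf
step 6: s <- (min(-6, -2) * min(s, tid)) 0xf
step 7: u <- tid                     0xf
step 8: u <- min((u % 4), (s - s))   0xf

Answer: 9 steps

s: 0,-6,-12,-18
u: 0,0,0,0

steps = 9; useful = 36; efficiency = 36/36 = 1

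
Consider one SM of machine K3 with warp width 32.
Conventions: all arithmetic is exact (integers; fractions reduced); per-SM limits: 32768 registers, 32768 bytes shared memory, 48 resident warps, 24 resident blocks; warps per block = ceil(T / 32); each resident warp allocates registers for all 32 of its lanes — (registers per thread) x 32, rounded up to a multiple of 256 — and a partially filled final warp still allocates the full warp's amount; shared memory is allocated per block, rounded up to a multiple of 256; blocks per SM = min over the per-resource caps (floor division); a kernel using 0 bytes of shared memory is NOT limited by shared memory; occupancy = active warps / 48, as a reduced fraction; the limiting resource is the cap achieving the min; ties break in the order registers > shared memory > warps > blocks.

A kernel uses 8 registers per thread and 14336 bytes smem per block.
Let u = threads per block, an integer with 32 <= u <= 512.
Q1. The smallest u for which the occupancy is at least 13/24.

Answer: u = 385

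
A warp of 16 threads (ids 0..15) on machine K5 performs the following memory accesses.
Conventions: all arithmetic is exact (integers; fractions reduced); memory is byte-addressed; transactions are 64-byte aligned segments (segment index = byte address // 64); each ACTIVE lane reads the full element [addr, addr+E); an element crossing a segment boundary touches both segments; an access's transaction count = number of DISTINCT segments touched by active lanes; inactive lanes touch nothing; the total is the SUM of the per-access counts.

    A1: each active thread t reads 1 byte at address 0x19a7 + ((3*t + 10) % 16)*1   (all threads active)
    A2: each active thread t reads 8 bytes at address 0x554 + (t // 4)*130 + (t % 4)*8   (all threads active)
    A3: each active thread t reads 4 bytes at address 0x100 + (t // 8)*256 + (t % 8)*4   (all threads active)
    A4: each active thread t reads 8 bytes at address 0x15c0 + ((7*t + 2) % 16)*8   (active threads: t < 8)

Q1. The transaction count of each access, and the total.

A1: 1 transaction
A2: 4 transactions
A3: 2 transactions
A4: 2 transactions

Answer: 1,4,2,2; total 9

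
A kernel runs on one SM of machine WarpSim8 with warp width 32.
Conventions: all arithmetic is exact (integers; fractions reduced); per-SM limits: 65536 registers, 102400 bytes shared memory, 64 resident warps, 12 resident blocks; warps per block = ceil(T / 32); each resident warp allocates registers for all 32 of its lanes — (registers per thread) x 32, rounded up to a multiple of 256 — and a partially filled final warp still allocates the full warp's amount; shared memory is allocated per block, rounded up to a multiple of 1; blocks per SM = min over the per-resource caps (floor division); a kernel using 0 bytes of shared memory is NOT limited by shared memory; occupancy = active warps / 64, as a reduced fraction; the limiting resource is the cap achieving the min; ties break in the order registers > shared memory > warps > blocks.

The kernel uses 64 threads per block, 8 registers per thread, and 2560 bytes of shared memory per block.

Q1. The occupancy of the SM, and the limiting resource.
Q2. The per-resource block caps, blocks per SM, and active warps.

Answer: occupancy 3/8, limited by blocks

registers: 128 blocks
shared memory: 40 blocks
warps: 32 blocks
blocks: 12 blocks

Answer: 12 blocks, 24 active warps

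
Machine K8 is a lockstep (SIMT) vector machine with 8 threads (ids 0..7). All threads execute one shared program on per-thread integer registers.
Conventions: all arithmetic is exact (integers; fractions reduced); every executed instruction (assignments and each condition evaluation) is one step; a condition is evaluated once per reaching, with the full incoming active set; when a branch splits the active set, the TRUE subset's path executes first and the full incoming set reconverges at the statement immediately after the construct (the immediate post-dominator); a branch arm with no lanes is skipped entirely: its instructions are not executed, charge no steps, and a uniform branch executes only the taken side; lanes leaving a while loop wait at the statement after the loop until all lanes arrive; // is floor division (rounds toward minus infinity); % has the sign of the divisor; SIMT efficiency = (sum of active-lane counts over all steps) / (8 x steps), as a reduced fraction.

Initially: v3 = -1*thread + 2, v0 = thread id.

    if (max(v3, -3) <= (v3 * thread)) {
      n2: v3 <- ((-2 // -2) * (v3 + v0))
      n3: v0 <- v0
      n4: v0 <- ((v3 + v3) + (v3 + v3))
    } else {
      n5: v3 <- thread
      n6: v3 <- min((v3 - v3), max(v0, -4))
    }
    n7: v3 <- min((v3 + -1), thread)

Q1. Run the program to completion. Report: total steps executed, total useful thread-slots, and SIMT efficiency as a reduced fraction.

Answer: 7 steps, 34 useful, 17/28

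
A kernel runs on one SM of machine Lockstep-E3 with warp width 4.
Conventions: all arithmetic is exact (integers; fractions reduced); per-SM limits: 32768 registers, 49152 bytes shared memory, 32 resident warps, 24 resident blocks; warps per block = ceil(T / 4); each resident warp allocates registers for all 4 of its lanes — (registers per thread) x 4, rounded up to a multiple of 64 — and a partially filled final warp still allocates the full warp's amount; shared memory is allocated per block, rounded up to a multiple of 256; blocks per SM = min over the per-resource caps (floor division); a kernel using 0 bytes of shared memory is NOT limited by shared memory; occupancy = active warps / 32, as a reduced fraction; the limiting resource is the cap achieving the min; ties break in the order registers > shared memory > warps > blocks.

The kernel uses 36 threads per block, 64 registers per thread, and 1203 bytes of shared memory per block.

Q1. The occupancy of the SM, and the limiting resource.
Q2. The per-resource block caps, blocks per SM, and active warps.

Answer: occupancy 27/32, limited by warps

registers: 14 blocks
shared memory: 38 blocks
warps: 3 blocks
blocks: 24 blocks

Answer: 3 blocks, 27 active warps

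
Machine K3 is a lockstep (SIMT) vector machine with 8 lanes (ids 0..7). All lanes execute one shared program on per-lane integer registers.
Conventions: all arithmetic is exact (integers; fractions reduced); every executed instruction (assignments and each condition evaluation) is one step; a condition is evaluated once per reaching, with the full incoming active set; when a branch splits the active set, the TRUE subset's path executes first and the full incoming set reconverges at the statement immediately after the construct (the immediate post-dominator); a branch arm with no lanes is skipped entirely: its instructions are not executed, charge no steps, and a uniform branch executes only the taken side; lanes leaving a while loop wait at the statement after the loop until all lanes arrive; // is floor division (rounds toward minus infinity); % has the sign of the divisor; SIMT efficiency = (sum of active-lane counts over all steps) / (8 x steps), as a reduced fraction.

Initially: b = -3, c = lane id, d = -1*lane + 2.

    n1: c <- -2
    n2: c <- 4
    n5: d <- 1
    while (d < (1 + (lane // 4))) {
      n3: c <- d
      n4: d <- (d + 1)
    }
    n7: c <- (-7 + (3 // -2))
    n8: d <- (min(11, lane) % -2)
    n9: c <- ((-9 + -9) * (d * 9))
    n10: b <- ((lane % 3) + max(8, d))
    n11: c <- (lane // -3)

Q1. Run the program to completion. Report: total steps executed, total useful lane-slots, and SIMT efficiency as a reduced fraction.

Answer: 12 steps, 84 useful, 7/8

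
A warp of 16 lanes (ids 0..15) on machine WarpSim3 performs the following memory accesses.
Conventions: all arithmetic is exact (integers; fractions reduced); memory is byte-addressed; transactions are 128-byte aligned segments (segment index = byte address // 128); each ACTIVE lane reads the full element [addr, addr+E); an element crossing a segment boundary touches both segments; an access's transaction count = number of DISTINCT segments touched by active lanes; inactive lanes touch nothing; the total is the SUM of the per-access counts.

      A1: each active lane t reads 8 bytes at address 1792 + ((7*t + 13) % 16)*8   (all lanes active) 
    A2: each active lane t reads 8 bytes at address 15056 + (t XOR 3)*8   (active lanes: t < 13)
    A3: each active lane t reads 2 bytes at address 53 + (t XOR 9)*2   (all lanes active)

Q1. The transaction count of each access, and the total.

A1: 1 transaction
A2: 2 transactions
A3: 1 transaction

Answer: 1,2,1; total 4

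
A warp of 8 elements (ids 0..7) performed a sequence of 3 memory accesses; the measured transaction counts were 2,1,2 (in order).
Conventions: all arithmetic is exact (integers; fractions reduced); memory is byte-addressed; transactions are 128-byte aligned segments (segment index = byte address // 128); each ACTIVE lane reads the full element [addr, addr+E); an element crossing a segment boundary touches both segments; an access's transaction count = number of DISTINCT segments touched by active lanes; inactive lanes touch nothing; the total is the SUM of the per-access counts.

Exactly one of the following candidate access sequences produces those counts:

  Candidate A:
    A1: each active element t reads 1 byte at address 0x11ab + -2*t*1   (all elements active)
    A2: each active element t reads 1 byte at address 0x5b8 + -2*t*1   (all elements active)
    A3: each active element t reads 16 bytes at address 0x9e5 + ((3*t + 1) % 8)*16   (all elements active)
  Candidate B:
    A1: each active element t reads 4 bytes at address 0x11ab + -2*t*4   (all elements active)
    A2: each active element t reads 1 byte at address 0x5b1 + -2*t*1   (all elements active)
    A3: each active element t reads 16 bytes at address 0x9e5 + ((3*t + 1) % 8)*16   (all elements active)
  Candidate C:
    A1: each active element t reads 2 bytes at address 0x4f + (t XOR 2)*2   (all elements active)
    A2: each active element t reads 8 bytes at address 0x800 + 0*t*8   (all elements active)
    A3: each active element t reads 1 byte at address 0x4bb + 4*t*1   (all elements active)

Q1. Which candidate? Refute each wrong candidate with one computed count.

A: A1 gives 1 transaction, not 2
C: A1 gives 1 transaction, not 2
B: all counts match (2,1,2)

Answer: B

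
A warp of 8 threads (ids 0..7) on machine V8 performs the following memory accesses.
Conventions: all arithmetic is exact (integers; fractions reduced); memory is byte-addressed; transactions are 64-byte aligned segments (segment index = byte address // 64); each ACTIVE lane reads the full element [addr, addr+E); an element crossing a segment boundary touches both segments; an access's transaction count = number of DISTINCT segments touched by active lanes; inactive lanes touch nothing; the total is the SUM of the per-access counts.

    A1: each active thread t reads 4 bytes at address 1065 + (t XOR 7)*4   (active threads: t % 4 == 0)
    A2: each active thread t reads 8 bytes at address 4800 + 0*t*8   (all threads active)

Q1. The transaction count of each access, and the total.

A1: 2 transactions
A2: 1 transaction

Answer: 2,1; total 3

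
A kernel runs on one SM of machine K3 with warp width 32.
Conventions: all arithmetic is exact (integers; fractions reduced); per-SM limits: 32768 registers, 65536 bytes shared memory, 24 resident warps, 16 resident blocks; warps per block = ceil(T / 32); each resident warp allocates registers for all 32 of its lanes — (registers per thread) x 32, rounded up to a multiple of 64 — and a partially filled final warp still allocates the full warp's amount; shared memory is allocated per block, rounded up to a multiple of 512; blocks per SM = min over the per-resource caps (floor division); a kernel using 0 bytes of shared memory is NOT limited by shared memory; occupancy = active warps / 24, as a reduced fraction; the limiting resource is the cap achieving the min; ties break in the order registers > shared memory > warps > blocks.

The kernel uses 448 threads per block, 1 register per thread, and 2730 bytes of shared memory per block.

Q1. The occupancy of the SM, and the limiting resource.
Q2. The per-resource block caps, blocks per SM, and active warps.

Answer: occupancy 7/12, limited by warps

registers: 36 blocks
shared memory: 21 blocks
warps: 1 block
blocks: 16 blocks

Answer: 1 block, 14 active warps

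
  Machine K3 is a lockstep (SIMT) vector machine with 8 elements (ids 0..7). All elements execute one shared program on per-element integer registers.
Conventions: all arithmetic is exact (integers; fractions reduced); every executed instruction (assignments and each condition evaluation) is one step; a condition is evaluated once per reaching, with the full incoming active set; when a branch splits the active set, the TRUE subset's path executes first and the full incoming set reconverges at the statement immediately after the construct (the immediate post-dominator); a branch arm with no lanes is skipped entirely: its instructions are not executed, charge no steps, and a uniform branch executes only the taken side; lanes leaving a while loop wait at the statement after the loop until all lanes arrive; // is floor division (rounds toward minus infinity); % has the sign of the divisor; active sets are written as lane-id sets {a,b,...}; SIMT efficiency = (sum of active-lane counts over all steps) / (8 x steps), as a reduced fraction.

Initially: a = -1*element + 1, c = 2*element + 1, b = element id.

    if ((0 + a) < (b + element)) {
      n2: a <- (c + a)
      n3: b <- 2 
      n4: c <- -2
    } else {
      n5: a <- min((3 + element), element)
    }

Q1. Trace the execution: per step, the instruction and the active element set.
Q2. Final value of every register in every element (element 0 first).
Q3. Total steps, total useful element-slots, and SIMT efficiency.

step 0: eval ((0 + a) < (b + element)) {0,1,2,3,4,5,6,7}
step 1: a <- (c + a)                 {1,2,3,4,5,6,7}
step 2: b <- 2                       {1,2,3,4,5,6,7}
step 3: c <- -2                      {1,2,3,4,5,6,7}
step 4: a <- min((3 + element), element) {0}

Answer: 5 steps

a: 0,3,4,5,6,7,8,9
c: 1,-2,-2,-2,-2,-2,-2,-2
b: 0,2,2,2,2,2,2,2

steps = 5; useful = 30; efficiency = 30/40 = 3/4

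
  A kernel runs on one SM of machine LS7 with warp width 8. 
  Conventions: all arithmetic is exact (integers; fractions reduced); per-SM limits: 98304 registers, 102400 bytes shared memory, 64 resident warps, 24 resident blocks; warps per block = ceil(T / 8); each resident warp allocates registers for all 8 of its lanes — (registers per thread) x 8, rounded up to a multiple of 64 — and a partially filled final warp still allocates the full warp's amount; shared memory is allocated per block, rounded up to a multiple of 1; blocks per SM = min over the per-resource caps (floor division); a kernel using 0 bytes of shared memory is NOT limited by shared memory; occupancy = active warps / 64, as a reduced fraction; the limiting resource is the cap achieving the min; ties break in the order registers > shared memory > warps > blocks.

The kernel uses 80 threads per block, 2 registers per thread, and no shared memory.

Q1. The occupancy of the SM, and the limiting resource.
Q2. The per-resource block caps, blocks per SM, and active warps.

Answer: occupancy 15/16, limited by warps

registers: 153 blocks
shared memory: no limit (kernel uses none)
warps: 6 blocks
blocks: 24 blocks

Answer: 6 blocks, 60 active warps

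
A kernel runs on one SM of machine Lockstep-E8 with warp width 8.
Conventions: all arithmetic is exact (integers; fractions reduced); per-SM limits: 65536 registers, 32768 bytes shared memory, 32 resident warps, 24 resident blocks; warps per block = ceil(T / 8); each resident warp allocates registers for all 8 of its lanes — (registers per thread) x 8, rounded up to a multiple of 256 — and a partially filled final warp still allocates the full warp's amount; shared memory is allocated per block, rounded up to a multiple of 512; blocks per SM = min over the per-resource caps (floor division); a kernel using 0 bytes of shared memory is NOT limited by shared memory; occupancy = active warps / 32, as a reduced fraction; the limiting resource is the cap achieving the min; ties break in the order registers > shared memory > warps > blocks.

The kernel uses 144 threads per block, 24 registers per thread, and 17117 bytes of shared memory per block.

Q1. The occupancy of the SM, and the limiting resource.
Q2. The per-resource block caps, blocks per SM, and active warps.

Answer: occupancy 9/16, limited by shared memory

registers: 14 blocks
shared memory: 1 block
warps: 1 block
blocks: 24 blocks

Answer: 1 block, 18 active warps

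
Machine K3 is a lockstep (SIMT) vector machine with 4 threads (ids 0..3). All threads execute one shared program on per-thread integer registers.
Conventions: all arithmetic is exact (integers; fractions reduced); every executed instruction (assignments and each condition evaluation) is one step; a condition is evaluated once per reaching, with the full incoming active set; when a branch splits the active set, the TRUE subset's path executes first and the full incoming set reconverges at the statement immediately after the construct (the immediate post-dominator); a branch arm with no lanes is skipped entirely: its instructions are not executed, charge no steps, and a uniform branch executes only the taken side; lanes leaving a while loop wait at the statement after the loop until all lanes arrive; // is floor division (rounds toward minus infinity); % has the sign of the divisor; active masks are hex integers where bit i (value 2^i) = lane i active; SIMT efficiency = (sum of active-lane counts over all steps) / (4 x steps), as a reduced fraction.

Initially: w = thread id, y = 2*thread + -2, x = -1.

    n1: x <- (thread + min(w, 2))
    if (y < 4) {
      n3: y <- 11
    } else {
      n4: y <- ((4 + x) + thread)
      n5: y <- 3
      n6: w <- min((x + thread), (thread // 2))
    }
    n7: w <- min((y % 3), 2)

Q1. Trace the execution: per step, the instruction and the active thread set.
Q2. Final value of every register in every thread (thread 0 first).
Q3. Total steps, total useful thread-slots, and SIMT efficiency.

step 0: x <- (thread + min(w, 2))    0xf
step 1: eval (y < 4)                 0xf
step 2: y <- 11                      0x7
step 3: y <- ((4 + x) + thread)      0x8
step 4: y <- 3                       0x8
step 5: w <- min((x + thread), (thread // 2)) 0x8
step 6: w <- min((y % 3), 2)         0xf

Answer: 7 steps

w: 2,2,2,0
y: 11,11,11,3
x: 0,2,4,5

steps = 7; useful = 18; efficiency = 18/28 = 9/14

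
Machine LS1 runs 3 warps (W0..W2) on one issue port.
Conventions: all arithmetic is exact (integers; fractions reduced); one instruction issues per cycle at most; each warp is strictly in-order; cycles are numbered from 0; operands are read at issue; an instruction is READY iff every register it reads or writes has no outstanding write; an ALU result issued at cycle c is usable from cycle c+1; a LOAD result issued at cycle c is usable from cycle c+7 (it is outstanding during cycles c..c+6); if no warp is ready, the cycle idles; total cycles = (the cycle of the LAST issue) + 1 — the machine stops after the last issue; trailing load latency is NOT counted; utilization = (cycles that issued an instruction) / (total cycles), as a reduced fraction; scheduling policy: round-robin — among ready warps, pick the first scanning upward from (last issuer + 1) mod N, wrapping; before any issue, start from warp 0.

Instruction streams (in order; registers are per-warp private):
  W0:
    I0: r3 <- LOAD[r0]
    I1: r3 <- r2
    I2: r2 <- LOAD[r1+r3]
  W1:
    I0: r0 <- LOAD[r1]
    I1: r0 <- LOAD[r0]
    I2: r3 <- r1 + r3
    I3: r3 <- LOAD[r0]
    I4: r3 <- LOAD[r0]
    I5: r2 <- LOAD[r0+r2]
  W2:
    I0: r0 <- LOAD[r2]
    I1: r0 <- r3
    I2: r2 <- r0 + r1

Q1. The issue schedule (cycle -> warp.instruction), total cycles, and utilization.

cycle 0: W0.I0
cycle 1: W1.I0
cycle 2: W2.I0
cycle 3: idle
cycle 4: idle
cycle 5: idle
cycle 6: idle
cycle 7: W0.I1
cycle 8: W1.I1
cycle 9: W2.I1
cycle 10: W0.I2
cycle 11: W1.I2
cycle 12: W2.I2
cycle 13: idle
cycle 14: idle
cycle 15: W1.I3
cycle 16: idle
cycle 17: idle
cycle 18: idle
cycle 19: idle
cycle 20: idle
cycle 21: idle
cycle 22: W1.I4
cycle 23: W1.I5

Answer: 24 cycles, utilization 1/2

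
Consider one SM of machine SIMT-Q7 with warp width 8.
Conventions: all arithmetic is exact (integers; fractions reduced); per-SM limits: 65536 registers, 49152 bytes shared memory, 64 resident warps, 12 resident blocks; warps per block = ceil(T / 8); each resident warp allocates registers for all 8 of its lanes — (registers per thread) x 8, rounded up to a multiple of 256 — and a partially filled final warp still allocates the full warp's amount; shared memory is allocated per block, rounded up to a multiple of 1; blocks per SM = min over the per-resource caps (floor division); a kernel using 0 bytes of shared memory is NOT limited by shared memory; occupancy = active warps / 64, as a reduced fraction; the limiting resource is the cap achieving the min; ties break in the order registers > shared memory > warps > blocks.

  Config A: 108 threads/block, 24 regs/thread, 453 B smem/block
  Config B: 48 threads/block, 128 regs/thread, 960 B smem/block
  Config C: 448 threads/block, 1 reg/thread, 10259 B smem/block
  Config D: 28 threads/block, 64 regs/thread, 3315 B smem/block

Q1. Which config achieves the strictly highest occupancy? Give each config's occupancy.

occupancies: A 7/8, B 15/16, C 7/8, D 3/4

Answer: B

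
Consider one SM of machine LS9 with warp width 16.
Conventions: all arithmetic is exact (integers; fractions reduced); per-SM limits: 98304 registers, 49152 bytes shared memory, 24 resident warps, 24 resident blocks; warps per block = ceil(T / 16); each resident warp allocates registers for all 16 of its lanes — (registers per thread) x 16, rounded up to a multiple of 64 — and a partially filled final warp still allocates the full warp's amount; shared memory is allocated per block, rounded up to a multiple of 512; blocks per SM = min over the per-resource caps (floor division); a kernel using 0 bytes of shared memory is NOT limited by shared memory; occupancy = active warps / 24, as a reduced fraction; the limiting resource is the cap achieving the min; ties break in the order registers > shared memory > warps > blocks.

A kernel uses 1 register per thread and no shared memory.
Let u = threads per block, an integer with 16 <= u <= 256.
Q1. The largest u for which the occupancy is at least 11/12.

Answer: u = 192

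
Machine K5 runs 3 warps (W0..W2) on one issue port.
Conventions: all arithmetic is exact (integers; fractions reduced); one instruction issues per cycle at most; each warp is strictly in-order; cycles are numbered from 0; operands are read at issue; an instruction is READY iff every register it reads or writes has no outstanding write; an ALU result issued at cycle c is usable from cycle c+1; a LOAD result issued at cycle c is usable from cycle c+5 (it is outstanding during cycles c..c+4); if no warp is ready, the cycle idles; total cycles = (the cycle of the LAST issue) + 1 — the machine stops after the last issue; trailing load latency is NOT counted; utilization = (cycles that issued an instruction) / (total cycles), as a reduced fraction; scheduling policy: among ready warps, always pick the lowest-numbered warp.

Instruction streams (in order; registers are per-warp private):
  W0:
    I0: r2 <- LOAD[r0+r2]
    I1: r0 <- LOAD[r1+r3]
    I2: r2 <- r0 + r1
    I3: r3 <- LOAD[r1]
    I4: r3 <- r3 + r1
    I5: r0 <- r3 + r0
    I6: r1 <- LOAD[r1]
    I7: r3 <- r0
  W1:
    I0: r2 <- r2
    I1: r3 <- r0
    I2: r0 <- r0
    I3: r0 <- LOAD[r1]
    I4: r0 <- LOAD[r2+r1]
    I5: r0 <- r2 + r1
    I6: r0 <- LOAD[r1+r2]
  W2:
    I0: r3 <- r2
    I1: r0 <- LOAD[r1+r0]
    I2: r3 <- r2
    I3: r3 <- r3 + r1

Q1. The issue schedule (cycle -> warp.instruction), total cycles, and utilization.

cycle 0: W0.I0
cycle 1: W0.I1
cycle 2: W1.I0
cycle 3: W1.I1
cycle 4: W1.I2
cycle 5: W1.I3
cycle 6: W0.I2
cycle 7: W0.I3
cycle 8: W2.I0
cycle 9: W2.I1
cycle 10: W1.I4
cycle 11: W2.I2
cycle 12: W0.I4
cycle 13: W0.I5
cycle 14: W0.I6
cycle 15: W0.I7
cycle 16: W1.I5
cycle 17: W1.I6
cycle 18: W2.I3

Answer: 19 cycles, utilization 1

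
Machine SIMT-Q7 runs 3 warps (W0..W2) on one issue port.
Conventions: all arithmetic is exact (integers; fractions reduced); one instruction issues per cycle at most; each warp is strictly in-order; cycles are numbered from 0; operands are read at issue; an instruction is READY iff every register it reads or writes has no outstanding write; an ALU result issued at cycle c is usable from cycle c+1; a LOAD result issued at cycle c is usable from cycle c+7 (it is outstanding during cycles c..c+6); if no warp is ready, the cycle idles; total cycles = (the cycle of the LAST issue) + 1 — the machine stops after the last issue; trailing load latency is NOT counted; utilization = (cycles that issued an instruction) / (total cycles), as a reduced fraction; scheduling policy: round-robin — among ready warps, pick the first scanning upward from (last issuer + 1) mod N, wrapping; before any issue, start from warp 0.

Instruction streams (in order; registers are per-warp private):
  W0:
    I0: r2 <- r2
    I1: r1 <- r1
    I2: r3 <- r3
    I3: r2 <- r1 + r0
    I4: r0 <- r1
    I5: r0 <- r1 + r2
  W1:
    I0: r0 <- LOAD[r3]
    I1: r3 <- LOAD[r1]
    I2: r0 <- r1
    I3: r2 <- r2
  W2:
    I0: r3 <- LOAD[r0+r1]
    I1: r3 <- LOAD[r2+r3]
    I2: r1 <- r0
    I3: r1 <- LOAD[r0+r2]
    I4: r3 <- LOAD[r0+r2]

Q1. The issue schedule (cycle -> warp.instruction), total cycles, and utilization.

cycle 0: W0.I0
cycle 1: W1.I0
cycle 2: W2.I0
cycle 3: W0.I1
cycle 4: W1.I1
cycle 5: W0.I2
cycle 6: W0.I3
cycle 7: W0.I4
cycle 8: W1.I2
cycle 9: W2.I1
cycle 10: W0.I5
cycle 11: W1.I3
cycle 12: W2.I2
cycle 13: W2.I3
cycle 14: idle
cycle 15: idle
cycle 16: W2.I4

Answer: 17 cycles, utilization 15/17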